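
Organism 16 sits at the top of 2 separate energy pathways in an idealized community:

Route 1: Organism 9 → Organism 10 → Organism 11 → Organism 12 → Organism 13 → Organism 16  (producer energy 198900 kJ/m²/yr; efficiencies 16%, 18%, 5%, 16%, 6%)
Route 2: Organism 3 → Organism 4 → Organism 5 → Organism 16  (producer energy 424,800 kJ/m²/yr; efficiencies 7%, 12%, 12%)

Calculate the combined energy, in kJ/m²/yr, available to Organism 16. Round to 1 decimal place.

430.9 kJ/m²/yr

Route 1: 198900 × 0.16 × 0.18 × 0.05 × 0.16 × 0.06 = 2.7495936 kJ/m²/yr
Route 2: 424800 × 0.07 × 0.12 × 0.12 = 428.1984 kJ/m²/yr
Total at Organism 16: 2.7495936 + 428.1984 = 430.9479936 kJ/m²/yr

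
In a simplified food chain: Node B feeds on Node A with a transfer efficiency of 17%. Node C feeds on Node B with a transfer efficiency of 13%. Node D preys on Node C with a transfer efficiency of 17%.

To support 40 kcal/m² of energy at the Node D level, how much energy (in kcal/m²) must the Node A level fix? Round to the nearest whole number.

Cumulative transfer efficiency: 0.17 × 0.13 × 0.17 = 0.003757
Node A energy = 40 / 0.003757 = 10647 kcal/m²

10647 kcal/m²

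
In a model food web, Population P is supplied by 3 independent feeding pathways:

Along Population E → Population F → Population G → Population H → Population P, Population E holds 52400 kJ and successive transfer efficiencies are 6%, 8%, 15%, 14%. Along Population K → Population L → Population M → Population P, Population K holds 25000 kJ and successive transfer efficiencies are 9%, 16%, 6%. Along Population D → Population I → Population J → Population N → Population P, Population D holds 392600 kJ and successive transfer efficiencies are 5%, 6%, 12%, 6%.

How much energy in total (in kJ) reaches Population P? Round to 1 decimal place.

35.4 kJ

Via Population E: 52400 × 0.06 × 0.08 × 0.15 × 0.14 = 5.28192 kJ
Via Population K: 25000 × 0.09 × 0.16 × 0.06 = 21.6 kJ
Via Population D: 392600 × 0.05 × 0.06 × 0.12 × 0.06 = 8.48016 kJ
Total at Population P: 5.28192 + 21.6 + 8.48016 = 35.36208 kJ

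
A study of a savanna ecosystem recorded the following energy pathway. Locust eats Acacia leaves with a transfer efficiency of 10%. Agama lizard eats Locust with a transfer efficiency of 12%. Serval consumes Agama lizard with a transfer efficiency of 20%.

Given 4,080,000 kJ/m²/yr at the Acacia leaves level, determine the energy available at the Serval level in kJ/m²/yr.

Locust: 4080000 × 0.1 = 408000 kJ/m²/yr
Agama lizard: 408000 × 0.12 = 48960 kJ/m²/yr
Serval: 48960 × 0.2 = 9792 kJ/m²/yr

9792 kJ/m²/yr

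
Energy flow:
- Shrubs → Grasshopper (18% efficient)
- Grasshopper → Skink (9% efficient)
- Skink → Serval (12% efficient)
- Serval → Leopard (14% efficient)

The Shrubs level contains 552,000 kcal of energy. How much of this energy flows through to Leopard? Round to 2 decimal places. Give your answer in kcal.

Grasshopper: 552000 × 0.18 = 99360 kcal
Skink: 99360 × 0.09 = 8942.4 kcal
Serval: 8942.4 × 0.12 = 1073.088 kcal
Leopard: 1073.088 × 0.14 = 150.23232 kcal

150.23 kcal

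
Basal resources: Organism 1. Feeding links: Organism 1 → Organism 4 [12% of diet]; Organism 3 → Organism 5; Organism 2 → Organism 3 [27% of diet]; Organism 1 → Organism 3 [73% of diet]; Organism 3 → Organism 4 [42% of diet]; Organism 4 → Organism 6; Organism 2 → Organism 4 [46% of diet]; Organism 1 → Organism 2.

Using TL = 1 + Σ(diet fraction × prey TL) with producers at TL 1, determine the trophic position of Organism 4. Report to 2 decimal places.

2.99

Organism 2: 1 + 1 = 2
Organism 3: 1 + (0.27×2 + 0.73×1) = 2.27
Organism 4: 1 + (0.12×1 + 0.42×2.27 + 0.46×2) = 2.9934
Organism 5: 1 + 2.27 = 3.27
Organism 6: 1 + 2.9934 = 3.9934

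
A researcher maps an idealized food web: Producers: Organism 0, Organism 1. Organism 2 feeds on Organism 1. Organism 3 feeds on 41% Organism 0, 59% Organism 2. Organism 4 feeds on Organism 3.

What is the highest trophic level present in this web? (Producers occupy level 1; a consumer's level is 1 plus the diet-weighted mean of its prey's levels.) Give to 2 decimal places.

Organism 2: 1 + 1 = 2
Organism 3: 1 + (0.41×1 + 0.59×2) = 2.59
Organism 4: 1 + 2.59 = 3.59

3.59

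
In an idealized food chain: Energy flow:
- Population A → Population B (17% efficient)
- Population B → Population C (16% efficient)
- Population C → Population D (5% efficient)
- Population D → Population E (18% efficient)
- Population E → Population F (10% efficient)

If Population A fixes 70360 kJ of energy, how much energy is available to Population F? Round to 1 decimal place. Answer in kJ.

Population B: 70360 × 0.17 = 11961.2 kJ
Population C: 11961.2 × 0.16 = 1913.792 kJ
Population D: 1913.792 × 0.05 = 95.6896 kJ
Population E: 95.6896 × 0.18 = 17.224128 kJ
Population F: 17.224128 × 0.1 = 1.7224128 kJ

1.7 kJ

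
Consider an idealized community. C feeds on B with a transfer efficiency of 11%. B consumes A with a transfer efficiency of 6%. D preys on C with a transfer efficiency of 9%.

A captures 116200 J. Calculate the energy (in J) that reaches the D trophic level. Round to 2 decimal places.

B: 116200 × 0.06 = 6972 J
C: 6972 × 0.11 = 766.92 J
D: 766.92 × 0.09 = 69.0228 J

69.02 J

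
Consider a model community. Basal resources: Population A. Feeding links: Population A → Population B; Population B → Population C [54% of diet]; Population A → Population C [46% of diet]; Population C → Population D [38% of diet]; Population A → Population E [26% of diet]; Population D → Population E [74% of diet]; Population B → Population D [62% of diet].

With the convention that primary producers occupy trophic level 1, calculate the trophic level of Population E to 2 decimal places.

Population B: 1 + 1 = 2
Population C: 1 + (0.46×1 + 0.54×2) = 2.54
Population D: 1 + (0.62×2 + 0.38×2.54) = 3.2052
Population E: 1 + (0.26×1 + 0.74×3.2052) = 3.631848

3.63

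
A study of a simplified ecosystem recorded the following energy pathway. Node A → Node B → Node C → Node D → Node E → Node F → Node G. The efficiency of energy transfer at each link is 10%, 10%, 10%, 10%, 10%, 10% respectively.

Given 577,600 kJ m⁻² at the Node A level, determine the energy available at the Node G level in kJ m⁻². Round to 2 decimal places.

Node B: 577600 × 0.1 = 57760 kJ m⁻²
Node C: 57760 × 0.1 = 5776 kJ m⁻²
Node D: 5776 × 0.1 = 577.6 kJ m⁻²
Node E: 577.6 × 0.1 = 57.76 kJ m⁻²
Node F: 57.76 × 0.1 = 5.776 kJ m⁻²
Node G: 5.776 × 0.1 = 0.5776 kJ m⁻²

0.58 kJ m⁻²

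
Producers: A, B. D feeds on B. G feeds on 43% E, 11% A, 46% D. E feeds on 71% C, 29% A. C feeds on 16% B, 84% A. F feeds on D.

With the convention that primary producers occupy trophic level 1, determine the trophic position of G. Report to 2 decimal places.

C: 1 + (0.16×1 + 0.84×1) = 2
D: 1 + 1 = 2
E: 1 + (0.71×2 + 0.29×1) = 2.71
F: 1 + 2 = 3
G: 1 + (0.43×2.71 + 0.11×1 + 0.46×2) = 3.1953

3.20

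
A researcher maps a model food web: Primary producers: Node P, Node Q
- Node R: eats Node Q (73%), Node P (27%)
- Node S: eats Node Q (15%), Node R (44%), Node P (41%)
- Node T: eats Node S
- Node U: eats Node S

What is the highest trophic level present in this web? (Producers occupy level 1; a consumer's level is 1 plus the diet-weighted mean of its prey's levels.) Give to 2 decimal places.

3.44

Node R: 1 + (0.73×1 + 0.27×1) = 2
Node S: 1 + (0.15×1 + 0.44×2 + 0.41×1) = 2.44
Node T: 1 + 2.44 = 3.44
Node U: 1 + 2.44 = 3.44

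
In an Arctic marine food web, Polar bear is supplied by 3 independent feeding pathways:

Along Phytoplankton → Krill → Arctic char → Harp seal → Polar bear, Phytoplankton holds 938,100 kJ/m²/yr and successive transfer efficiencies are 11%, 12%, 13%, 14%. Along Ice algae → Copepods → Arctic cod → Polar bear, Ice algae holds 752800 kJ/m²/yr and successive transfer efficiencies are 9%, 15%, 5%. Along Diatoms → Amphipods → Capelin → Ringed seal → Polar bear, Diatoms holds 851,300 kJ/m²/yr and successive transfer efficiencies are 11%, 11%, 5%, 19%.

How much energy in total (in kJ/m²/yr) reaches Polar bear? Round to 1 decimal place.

Via Phytoplankton: 938100 × 0.11 × 0.12 × 0.13 × 0.14 = 225.369144 kJ/m²/yr
Via Ice algae: 752800 × 0.09 × 0.15 × 0.05 = 508.14 kJ/m²/yr
Via Diatoms: 851300 × 0.11 × 0.11 × 0.05 × 0.19 = 97.856935 kJ/m²/yr
Total at Polar bear: 225.369144 + 508.14 + 97.856935 = 831.366079 kJ/m²/yr

831.4 kJ/m²/yr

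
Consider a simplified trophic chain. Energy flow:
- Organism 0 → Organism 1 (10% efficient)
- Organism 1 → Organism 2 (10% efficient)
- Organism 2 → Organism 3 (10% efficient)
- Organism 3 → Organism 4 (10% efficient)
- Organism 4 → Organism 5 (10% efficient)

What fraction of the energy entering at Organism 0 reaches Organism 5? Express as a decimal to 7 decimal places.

0.0000100

Product of link efficiencies: 0.1 × 0.1 × 0.1 × 0.1 × 0.1 = 0.00001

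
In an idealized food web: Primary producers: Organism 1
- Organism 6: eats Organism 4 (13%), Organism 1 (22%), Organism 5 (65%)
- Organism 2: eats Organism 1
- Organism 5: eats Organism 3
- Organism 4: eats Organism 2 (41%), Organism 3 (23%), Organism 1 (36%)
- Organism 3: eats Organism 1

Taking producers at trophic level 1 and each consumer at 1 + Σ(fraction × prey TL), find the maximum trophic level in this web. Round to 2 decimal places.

3.51

Organism 2: 1 + 1 = 2
Organism 3: 1 + 1 = 2
Organism 4: 1 + (0.41×2 + 0.23×2 + 0.36×1) = 2.64
Organism 5: 1 + 2 = 3
Organism 6: 1 + (0.13×2.64 + 0.22×1 + 0.65×3) = 3.5132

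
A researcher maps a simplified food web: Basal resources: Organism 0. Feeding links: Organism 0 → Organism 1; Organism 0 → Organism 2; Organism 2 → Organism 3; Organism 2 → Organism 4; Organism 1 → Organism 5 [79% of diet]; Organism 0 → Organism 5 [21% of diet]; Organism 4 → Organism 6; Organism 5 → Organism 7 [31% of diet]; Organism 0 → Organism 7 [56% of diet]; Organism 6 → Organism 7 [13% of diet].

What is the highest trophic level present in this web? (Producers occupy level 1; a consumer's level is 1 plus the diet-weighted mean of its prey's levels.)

Organism 1: 1 + 1 = 2
Organism 2: 1 + 1 = 2
Organism 3: 1 + 2 = 3
Organism 4: 1 + 2 = 3
Organism 5: 1 + (0.79×2 + 0.21×1) = 2.79
Organism 6: 1 + 3 = 4
Organism 7: 1 + (0.31×2.79 + 0.56×1 + 0.13×4) = 2.9449

4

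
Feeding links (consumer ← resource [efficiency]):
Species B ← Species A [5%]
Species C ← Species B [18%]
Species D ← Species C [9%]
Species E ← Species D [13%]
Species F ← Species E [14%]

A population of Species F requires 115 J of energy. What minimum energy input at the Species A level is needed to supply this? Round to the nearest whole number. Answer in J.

Cumulative transfer efficiency: 0.05 × 0.18 × 0.09 × 0.13 × 0.14 = 0.000014742
Species A energy = 115 / 0.000014742 = 7800841 J

7800841 J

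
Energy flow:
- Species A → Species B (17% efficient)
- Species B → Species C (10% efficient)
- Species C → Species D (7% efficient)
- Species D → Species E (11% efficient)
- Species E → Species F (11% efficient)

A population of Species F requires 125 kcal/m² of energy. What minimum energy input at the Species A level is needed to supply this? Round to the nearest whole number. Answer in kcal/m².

Cumulative transfer efficiency: 0.17 × 0.1 × 0.07 × 0.11 × 0.11 = 0.000014399
Species A energy = 125 / 0.000014399 = 8681158 kcal/m²

8681158 kcal/m²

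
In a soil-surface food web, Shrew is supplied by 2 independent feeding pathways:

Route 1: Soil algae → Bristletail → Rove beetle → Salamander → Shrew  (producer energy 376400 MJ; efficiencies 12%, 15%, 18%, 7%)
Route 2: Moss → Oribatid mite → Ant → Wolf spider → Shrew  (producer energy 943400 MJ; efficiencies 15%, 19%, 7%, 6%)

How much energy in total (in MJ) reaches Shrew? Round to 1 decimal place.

198.3 MJ

Route 1: 376400 × 0.12 × 0.15 × 0.18 × 0.07 = 85.36752 MJ
Route 2: 943400 × 0.15 × 0.19 × 0.07 × 0.06 = 112.92498 MJ
Total at Shrew: 85.36752 + 112.92498 = 198.2925 MJ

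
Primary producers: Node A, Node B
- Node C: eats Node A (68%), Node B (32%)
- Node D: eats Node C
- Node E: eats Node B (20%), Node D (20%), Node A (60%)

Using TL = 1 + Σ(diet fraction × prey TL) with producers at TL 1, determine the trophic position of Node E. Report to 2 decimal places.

Node C: 1 + (0.68×1 + 0.32×1) = 2
Node D: 1 + 2 = 3
Node E: 1 + (0.2×1 + 0.2×3 + 0.6×1) = 2.4

2.40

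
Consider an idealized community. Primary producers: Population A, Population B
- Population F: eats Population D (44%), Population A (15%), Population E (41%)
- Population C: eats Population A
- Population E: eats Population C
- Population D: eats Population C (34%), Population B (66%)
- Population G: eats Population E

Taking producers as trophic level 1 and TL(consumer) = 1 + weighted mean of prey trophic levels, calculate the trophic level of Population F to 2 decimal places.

3.41

Population C: 1 + 1 = 2
Population D: 1 + (0.34×2 + 0.66×1) = 2.34
Population E: 1 + 2 = 3
Population F: 1 + (0.44×2.34 + 0.15×1 + 0.41×3) = 3.4096
Population G: 1 + 3 = 4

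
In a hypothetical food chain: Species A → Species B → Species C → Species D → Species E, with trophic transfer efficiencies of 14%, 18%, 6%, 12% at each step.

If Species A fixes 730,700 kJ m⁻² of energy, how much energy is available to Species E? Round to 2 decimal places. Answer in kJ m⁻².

132.58 kJ m⁻²

Species B: 730700 × 0.14 = 102298 kJ m⁻²
Species C: 102298 × 0.18 = 18413.64 kJ m⁻²
Species D: 18413.64 × 0.06 = 1104.8184 kJ m⁻²
Species E: 1104.8184 × 0.12 = 132.578208 kJ m⁻²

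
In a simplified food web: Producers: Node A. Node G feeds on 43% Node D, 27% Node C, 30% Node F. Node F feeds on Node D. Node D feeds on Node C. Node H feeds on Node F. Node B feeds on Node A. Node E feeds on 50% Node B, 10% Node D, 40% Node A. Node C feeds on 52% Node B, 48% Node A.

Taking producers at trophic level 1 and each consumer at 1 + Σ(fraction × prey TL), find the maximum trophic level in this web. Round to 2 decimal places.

Node B: 1 + 1 = 2
Node C: 1 + (0.52×2 + 0.48×1) = 2.52
Node D: 1 + 2.52 = 3.52
Node E: 1 + (0.5×2 + 0.1×3.52 + 0.4×1) = 2.752
Node F: 1 + 3.52 = 4.52
Node G: 1 + (0.43×3.52 + 0.27×2.52 + 0.3×4.52) = 4.55
Node H: 1 + 4.52 = 5.52

5.52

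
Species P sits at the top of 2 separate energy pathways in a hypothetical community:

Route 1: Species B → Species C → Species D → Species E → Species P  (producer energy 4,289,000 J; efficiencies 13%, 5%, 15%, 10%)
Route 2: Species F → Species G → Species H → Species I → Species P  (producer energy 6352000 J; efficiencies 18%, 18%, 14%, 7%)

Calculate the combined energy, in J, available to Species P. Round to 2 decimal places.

Route 1: 4289000 × 0.13 × 0.05 × 0.15 × 0.1 = 418.1775 J
Route 2: 6352000 × 0.18 × 0.18 × 0.14 × 0.07 = 2016.88704 J
Total at Species P: 418.1775 + 2016.88704 = 2435.06454 J

2435.06 J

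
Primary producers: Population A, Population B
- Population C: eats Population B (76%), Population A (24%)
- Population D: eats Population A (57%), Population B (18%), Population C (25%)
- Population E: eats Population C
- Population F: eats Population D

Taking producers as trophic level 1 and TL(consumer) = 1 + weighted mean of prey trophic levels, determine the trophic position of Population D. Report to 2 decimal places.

Population C: 1 + (0.76×1 + 0.24×1) = 2
Population D: 1 + (0.57×1 + 0.18×1 + 0.25×2) = 2.25
Population E: 1 + 2 = 3
Population F: 1 + 2.25 = 3.25

2.25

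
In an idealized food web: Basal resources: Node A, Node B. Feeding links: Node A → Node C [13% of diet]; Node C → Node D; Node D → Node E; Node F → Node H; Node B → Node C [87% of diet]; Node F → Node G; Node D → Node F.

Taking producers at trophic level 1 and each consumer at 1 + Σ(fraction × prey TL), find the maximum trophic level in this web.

5

Node C: 1 + (0.87×1 + 0.13×1) = 2
Node D: 1 + 2 = 3
Node E: 1 + 3 = 4
Node F: 1 + 3 = 4
Node G: 1 + 4 = 5
Node H: 1 + 4 = 5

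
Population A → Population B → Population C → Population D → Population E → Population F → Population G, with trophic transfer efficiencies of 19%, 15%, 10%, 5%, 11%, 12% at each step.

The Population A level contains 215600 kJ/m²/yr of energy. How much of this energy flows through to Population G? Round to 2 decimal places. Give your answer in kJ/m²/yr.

0.41 kJ/m²/yr

Population B: 215600 × 0.19 = 40964 kJ/m²/yr
Population C: 40964 × 0.15 = 6144.6 kJ/m²/yr
Population D: 6144.6 × 0.1 = 614.46 kJ/m²/yr
Population E: 614.46 × 0.05 = 30.723 kJ/m²/yr
Population F: 30.723 × 0.11 = 3.37953 kJ/m²/yr
Population G: 3.37953 × 0.12 = 0.4055436 kJ/m²/yr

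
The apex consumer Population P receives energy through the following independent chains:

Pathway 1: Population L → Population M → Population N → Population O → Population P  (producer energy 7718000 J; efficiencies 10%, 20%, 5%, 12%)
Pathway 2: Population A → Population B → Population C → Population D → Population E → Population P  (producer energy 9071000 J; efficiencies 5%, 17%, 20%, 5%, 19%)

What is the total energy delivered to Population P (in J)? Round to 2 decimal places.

Pathway 1: 7718000 × 0.1 × 0.2 × 0.05 × 0.12 = 926.16 J
Pathway 2: 9071000 × 0.05 × 0.17 × 0.2 × 0.05 × 0.19 = 146.49665 J
Total at Population P: 926.16 + 146.49665 = 1072.65665 J

1072.66 J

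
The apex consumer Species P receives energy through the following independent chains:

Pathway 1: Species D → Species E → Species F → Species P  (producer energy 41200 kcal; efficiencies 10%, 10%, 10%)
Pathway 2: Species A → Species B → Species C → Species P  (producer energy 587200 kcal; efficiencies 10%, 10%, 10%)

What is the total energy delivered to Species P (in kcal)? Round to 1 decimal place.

628.4 kcal

Pathway 1: 41200 × 0.1 × 0.1 × 0.1 = 41.2 kcal
Pathway 2: 587200 × 0.1 × 0.1 × 0.1 = 587.2 kcal
Total at Species P: 41.2 + 587.2 = 628.4 kcal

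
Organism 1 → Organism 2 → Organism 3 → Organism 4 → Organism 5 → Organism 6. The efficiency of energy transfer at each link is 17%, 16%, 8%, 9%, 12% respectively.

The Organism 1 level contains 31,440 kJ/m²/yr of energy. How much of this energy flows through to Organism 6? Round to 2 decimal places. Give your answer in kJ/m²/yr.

0.74 kJ/m²/yr

Organism 2: 31440 × 0.17 = 5344.8 kJ/m²/yr
Organism 3: 5344.8 × 0.16 = 855.168 kJ/m²/yr
Organism 4: 855.168 × 0.08 = 68.41344 kJ/m²/yr
Organism 5: 68.41344 × 0.09 = 6.1572096 kJ/m²/yr
Organism 6: 6.1572096 × 0.12 = 0.738865152 kJ/m²/yr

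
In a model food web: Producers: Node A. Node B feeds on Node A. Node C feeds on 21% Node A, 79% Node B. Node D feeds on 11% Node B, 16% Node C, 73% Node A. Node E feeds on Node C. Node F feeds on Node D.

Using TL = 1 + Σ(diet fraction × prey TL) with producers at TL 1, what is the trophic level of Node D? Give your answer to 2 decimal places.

2.40

Node B: 1 + 1 = 2
Node C: 1 + (0.21×1 + 0.79×2) = 2.79
Node D: 1 + (0.11×2 + 0.16×2.79 + 0.73×1) = 2.3964
Node E: 1 + 2.79 = 3.79
Node F: 1 + 2.3964 = 3.3964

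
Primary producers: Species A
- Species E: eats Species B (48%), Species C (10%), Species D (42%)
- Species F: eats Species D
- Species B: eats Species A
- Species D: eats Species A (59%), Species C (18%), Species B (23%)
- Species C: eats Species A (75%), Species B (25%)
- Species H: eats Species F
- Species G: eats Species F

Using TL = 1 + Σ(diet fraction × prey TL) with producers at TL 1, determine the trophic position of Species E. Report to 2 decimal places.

3.22

Species B: 1 + 1 = 2
Species C: 1 + (0.75×1 + 0.25×2) = 2.25
Species D: 1 + (0.59×1 + 0.18×2.25 + 0.23×2) = 2.455
Species E: 1 + (0.48×2 + 0.1×2.25 + 0.42×2.455) = 3.2161
Species F: 1 + 2.455 = 3.455
Species G: 1 + 3.455 = 4.455
Species H: 1 + 3.455 = 4.455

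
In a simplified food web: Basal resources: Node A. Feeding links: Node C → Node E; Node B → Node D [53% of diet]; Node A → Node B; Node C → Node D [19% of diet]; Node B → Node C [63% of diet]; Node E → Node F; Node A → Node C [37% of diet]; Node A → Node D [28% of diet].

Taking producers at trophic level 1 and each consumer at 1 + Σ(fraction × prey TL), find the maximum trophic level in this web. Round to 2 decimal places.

4.63

Node B: 1 + 1 = 2
Node C: 1 + (0.63×2 + 0.37×1) = 2.63
Node D: 1 + (0.19×2.63 + 0.28×1 + 0.53×2) = 2.8397
Node E: 1 + 2.63 = 3.63
Node F: 1 + 3.63 = 4.63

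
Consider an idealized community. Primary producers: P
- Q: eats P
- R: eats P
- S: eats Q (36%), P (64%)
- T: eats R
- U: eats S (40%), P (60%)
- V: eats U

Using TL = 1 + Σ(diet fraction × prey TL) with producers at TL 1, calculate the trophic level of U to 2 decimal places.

Q: 1 + 1 = 2
R: 1 + 1 = 2
S: 1 + (0.36×2 + 0.64×1) = 2.36
T: 1 + 2 = 3
U: 1 + (0.4×2.36 + 0.6×1) = 2.544
V: 1 + 2.544 = 3.544

2.54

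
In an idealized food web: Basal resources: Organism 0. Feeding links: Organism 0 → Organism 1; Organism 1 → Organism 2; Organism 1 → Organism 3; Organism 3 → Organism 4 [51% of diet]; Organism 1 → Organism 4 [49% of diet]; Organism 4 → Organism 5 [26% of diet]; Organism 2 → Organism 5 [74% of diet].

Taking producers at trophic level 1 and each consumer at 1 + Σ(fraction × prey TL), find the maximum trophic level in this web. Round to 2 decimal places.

4.13

Organism 1: 1 + 1 = 2
Organism 2: 1 + 2 = 3
Organism 3: 1 + 2 = 3
Organism 4: 1 + (0.51×3 + 0.49×2) = 3.51
Organism 5: 1 + (0.26×3.51 + 0.74×3) = 4.1326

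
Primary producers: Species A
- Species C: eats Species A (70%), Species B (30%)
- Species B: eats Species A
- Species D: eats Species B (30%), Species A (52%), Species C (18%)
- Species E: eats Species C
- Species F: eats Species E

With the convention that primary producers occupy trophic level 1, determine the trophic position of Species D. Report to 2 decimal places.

Species B: 1 + 1 = 2
Species C: 1 + (0.7×1 + 0.3×2) = 2.3
Species D: 1 + (0.3×2 + 0.52×1 + 0.18×2.3) = 2.534
Species E: 1 + 2.3 = 3.3
Species F: 1 + 3.3 = 4.3

2.53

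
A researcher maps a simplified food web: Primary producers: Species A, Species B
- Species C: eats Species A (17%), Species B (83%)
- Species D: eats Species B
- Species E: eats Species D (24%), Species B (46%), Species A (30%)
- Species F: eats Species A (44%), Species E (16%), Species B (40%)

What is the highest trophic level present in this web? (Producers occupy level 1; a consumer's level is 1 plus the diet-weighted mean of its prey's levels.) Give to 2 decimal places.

Species C: 1 + (0.17×1 + 0.83×1) = 2
Species D: 1 + 1 = 2
Species E: 1 + (0.24×2 + 0.46×1 + 0.3×1) = 2.24
Species F: 1 + (0.44×1 + 0.16×2.24 + 0.4×1) = 2.1984

2.24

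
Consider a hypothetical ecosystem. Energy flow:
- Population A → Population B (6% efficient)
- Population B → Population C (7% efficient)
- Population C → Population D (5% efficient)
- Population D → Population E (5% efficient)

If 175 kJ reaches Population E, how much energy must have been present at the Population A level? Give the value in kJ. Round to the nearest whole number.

16666667 kJ

Cumulative transfer efficiency: 0.06 × 0.07 × 0.05 × 0.05 = 0.0000105
Population A energy = 175 / 0.0000105 = 16666667 kJ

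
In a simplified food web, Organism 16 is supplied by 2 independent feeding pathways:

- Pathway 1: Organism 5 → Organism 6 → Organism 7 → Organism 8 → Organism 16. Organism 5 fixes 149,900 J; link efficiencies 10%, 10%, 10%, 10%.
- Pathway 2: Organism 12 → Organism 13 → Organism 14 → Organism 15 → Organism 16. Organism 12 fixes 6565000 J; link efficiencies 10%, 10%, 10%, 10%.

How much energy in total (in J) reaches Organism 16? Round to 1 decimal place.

671.5 J

Pathway 1: 149900 × 0.1 × 0.1 × 0.1 × 0.1 = 14.99 J
Pathway 2: 6565000 × 0.1 × 0.1 × 0.1 × 0.1 = 656.5 J
Total at Organism 16: 14.99 + 656.5 = 671.49 J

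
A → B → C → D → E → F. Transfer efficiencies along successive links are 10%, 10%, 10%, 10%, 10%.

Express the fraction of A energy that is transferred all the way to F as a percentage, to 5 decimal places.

0.00100%

Product of link efficiencies: 0.1 × 0.1 × 0.1 × 0.1 × 0.1 = 0.00001
As a percentage: 0.00001 × 100 = 0.00100%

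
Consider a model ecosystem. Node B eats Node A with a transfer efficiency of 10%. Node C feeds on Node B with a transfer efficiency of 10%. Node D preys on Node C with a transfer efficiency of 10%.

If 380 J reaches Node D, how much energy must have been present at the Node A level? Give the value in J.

Cumulative transfer efficiency: 0.1 × 0.1 × 0.1 = 0.001
Node A energy = 380 / 0.001 = 380000 J

380000 J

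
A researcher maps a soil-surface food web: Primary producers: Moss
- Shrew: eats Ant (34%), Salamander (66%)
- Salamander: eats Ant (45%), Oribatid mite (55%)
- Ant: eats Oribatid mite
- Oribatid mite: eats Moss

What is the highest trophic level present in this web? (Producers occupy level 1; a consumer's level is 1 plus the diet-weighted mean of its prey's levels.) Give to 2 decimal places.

Oribatid mite: 1 + 1 = 2
Ant: 1 + 2 = 3
Salamander: 1 + (0.45×3 + 0.55×2) = 3.45
Shrew: 1 + (0.34×3 + 0.66×3.45) = 4.297

4.30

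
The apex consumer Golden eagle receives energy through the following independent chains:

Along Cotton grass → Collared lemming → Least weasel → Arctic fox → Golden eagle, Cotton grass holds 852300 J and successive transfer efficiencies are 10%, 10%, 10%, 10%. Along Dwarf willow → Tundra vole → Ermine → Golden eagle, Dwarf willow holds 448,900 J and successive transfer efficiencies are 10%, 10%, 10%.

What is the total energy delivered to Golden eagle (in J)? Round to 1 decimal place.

Via Cotton grass: 852300 × 0.1 × 0.1 × 0.1 × 0.1 = 85.23 J
Via Dwarf willow: 448900 × 0.1 × 0.1 × 0.1 = 448.9 J
Total at Golden eagle: 85.23 + 448.9 = 534.13 J

534.1 J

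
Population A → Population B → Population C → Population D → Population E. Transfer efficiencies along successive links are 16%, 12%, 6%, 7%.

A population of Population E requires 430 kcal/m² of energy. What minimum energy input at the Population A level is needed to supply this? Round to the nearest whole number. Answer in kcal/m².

Cumulative transfer efficiency: 0.16 × 0.12 × 0.06 × 0.07 = 0.00008064
Population A energy = 430 / 0.00008064 = 5332341 kcal/m²

5332341 kcal/m²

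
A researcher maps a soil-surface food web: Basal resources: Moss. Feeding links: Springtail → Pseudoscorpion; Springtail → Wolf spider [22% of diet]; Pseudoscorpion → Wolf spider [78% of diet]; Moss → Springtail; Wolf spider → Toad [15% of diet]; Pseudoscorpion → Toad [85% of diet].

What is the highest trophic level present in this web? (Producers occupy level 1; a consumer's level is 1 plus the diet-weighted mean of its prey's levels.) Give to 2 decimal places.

Springtail: 1 + 1 = 2
Pseudoscorpion: 1 + 2 = 3
Wolf spider: 1 + (0.78×3 + 0.22×2) = 3.78
Toad: 1 + (0.85×3 + 0.15×3.78) = 4.117

4.12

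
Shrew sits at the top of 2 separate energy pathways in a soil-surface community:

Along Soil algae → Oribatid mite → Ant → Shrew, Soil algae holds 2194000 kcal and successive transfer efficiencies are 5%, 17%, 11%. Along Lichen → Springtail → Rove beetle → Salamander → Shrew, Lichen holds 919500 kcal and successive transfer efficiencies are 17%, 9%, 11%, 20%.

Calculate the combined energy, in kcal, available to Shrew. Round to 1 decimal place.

Via Soil algae: 2194000 × 0.05 × 0.17 × 0.11 = 2051.39 kcal
Via Lichen: 919500 × 0.17 × 0.09 × 0.11 × 0.2 = 309.5037 kcal
Total at Shrew: 2051.39 + 309.5037 = 2360.8937 kcal

2360.9 kcal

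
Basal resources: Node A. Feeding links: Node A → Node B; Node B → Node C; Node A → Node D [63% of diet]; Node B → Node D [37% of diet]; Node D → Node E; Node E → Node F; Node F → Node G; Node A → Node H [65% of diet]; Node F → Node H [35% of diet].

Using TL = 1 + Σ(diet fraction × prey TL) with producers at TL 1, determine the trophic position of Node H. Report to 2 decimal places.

3.18

Node B: 1 + 1 = 2
Node C: 1 + 2 = 3
Node D: 1 + (0.63×1 + 0.37×2) = 2.37
Node E: 1 + 2.37 = 3.37
Node F: 1 + 3.37 = 4.37
Node G: 1 + 4.37 = 5.37
Node H: 1 + (0.65×1 + 0.35×4.37) = 3.1795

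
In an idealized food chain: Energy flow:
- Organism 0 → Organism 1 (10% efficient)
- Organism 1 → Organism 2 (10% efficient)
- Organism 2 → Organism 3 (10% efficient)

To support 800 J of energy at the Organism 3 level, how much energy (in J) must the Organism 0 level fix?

800000 J

Cumulative transfer efficiency: 0.1 × 0.1 × 0.1 = 0.001
Organism 0 energy = 800 / 0.001 = 800000 J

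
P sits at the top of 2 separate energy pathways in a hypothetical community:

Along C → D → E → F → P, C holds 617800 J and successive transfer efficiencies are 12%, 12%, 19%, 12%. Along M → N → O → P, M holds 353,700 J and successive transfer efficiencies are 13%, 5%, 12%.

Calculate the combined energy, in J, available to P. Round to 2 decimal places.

Via C: 617800 × 0.12 × 0.12 × 0.19 × 0.12 = 202.836096 J
Via M: 353700 × 0.13 × 0.05 × 0.12 = 275.886 J
Total at P: 202.836096 + 275.886 = 478.722096 J

478.72 J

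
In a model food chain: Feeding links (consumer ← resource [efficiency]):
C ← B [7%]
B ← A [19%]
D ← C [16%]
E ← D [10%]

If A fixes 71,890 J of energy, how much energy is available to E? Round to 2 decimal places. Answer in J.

B: 71890 × 0.19 = 13659.1 J
C: 13659.1 × 0.07 = 956.137 J
D: 956.137 × 0.16 = 152.98192 J
E: 152.98192 × 0.1 = 15.298192 J

15.30 J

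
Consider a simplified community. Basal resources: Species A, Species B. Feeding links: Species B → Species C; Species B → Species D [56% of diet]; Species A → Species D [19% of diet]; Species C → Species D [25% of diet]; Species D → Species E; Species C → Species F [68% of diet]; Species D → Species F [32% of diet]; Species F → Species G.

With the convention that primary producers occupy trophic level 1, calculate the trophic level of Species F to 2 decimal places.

Species C: 1 + 1 = 2
Species D: 1 + (0.56×1 + 0.19×1 + 0.25×2) = 2.25
Species E: 1 + 2.25 = 3.25
Species F: 1 + (0.68×2 + 0.32×2.25) = 3.08
Species G: 1 + 3.08 = 4.08

3.08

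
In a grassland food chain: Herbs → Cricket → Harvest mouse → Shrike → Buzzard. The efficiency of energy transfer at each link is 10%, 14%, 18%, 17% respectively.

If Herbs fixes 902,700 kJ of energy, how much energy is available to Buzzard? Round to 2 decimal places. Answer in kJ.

Cricket: 902700 × 0.1 = 90270 kJ
Harvest mouse: 90270 × 0.14 = 12637.8 kJ
Shrike: 12637.8 × 0.18 = 2274.804 kJ
Buzzard: 2274.804 × 0.17 = 386.71668 kJ

386.72 kJ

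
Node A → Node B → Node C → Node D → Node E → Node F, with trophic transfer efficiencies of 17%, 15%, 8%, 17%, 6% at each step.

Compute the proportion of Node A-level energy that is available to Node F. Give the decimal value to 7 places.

Product of link efficiencies: 0.17 × 0.15 × 0.08 × 0.17 × 0.06 = 0.000020808

0.0000208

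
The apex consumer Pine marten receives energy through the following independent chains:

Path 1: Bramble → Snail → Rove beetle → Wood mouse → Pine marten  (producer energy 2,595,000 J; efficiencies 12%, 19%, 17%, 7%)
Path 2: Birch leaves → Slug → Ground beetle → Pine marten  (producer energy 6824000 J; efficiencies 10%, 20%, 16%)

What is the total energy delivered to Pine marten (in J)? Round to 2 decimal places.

Path 1: 2595000 × 0.12 × 0.19 × 0.17 × 0.07 = 704.0754 J
Path 2: 6824000 × 0.1 × 0.2 × 0.16 = 21836.8 J
Total at Pine marten: 704.0754 + 21836.8 = 22540.8754 J

22540.88 J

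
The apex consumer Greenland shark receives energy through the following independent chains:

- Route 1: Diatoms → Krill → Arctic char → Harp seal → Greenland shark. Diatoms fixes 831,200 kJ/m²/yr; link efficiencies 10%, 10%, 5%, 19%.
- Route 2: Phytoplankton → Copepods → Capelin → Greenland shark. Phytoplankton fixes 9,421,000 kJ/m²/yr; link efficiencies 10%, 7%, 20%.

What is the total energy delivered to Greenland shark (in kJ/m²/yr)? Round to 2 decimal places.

13268.36 kJ/m²/yr

Route 1: 831200 × 0.1 × 0.1 × 0.05 × 0.19 = 78.964 kJ/m²/yr
Route 2: 9421000 × 0.1 × 0.07 × 0.2 = 13189.4 kJ/m²/yr
Total at Greenland shark: 78.964 + 13189.4 = 13268.364 kJ/m²/yr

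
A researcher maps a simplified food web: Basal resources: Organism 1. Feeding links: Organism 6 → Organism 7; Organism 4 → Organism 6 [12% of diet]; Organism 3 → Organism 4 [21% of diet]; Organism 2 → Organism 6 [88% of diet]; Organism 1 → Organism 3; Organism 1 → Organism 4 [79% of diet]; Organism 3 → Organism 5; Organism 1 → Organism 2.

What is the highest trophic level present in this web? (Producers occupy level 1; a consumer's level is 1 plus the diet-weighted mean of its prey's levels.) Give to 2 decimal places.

4.03

Organism 2: 1 + 1 = 2
Organism 3: 1 + 1 = 2
Organism 4: 1 + (0.79×1 + 0.21×2) = 2.21
Organism 5: 1 + 2 = 3
Organism 6: 1 + (0.12×2.21 + 0.88×2) = 3.0252
Organism 7: 1 + 3.0252 = 4.0252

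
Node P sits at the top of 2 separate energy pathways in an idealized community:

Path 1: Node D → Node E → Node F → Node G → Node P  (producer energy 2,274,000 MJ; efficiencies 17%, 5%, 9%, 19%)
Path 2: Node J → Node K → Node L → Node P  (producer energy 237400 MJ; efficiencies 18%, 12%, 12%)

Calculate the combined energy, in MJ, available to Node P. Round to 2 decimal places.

Path 1: 2274000 × 0.17 × 0.05 × 0.09 × 0.19 = 330.5259 MJ
Path 2: 237400 × 0.18 × 0.12 × 0.12 = 615.3408 MJ
Total at Node P: 330.5259 + 615.3408 = 945.8667 MJ

945.87 MJ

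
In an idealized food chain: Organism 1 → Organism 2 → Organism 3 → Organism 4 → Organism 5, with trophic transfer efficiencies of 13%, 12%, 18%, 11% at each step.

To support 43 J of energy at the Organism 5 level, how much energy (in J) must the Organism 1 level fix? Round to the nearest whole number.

Cumulative transfer efficiency: 0.13 × 0.12 × 0.18 × 0.11 = 0.00030888
Organism 1 energy = 43 / 0.00030888 = 139213 J

139213 J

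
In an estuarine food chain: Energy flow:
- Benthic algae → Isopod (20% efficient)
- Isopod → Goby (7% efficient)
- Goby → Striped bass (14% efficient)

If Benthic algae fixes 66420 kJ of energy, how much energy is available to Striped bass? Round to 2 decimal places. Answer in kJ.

Isopod: 66420 × 0.2 = 13284 kJ
Goby: 13284 × 0.07 = 929.88 kJ
Striped bass: 929.88 × 0.14 = 130.1832 kJ

130.18 kJ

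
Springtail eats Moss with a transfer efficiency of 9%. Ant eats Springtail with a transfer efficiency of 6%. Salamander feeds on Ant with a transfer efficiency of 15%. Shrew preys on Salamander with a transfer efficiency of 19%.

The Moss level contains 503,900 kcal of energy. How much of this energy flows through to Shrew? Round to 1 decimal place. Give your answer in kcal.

Springtail: 503900 × 0.09 = 45351 kcal
Ant: 45351 × 0.06 = 2721.06 kcal
Salamander: 2721.06 × 0.15 = 408.159 kcal
Shrew: 408.159 × 0.19 = 77.55021 kcal

77.6 kcal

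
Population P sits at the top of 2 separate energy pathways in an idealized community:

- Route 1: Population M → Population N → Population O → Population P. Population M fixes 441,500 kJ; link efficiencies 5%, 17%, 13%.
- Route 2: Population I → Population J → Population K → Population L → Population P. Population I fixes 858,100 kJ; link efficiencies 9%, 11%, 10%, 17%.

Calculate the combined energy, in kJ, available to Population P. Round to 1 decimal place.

Route 1: 441500 × 0.05 × 0.17 × 0.13 = 487.8575 kJ
Route 2: 858100 × 0.09 × 0.11 × 0.1 × 0.17 = 144.41823 kJ
Total at Population P: 487.8575 + 144.41823 = 632.27573 kJ

632.3 kJ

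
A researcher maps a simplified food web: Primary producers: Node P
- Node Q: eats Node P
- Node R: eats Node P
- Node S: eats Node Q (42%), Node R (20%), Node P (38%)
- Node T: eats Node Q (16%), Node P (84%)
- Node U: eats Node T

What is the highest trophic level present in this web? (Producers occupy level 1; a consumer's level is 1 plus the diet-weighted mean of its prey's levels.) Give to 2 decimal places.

3.16

Node Q: 1 + 1 = 2
Node R: 1 + 1 = 2
Node S: 1 + (0.42×2 + 0.2×2 + 0.38×1) = 2.62
Node T: 1 + (0.16×2 + 0.84×1) = 2.16
Node U: 1 + 2.16 = 3.16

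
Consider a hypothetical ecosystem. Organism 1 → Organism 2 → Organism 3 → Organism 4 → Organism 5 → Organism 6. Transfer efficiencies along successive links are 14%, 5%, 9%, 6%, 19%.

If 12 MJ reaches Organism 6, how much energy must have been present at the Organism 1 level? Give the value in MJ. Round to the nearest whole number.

Cumulative transfer efficiency: 0.14 × 0.05 × 0.09 × 0.06 × 0.19 = 0.000007182
Organism 1 energy = 12 / 0.000007182 = 1670844 MJ

1670844 MJ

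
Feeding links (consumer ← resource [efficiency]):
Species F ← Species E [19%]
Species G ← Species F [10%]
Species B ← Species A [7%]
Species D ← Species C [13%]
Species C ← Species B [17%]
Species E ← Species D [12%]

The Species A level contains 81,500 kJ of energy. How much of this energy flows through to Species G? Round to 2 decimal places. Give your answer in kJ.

0.29 kJ

Species B: 81500 × 0.07 = 5705 kJ
Species C: 5705 × 0.17 = 969.85 kJ
Species D: 969.85 × 0.13 = 126.0805 kJ
Species E: 126.0805 × 0.12 = 15.12966 kJ
Species F: 15.12966 × 0.19 = 2.8746354 kJ
Species G: 2.8746354 × 0.1 = 0.28746354 kJ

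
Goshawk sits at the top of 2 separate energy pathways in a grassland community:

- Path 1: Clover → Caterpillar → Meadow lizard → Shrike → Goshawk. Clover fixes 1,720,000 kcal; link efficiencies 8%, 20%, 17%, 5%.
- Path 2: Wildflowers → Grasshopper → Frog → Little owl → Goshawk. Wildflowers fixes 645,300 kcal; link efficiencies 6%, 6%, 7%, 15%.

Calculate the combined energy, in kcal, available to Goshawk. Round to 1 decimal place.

Path 1: 1720000 × 0.08 × 0.2 × 0.17 × 0.05 = 233.92 kcal
Path 2: 645300 × 0.06 × 0.06 × 0.07 × 0.15 = 24.39234 kcal
Total at Goshawk: 233.92 + 24.39234 = 258.31234 kcal

258.3 kcal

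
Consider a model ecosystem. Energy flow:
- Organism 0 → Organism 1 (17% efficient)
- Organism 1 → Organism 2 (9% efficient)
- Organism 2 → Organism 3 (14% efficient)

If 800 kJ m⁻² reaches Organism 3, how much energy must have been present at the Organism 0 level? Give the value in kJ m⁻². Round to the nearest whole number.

Cumulative transfer efficiency: 0.17 × 0.09 × 0.14 = 0.002142
Organism 0 energy = 800 / 0.002142 = 373483 kJ m⁻²

373483 kJ m⁻²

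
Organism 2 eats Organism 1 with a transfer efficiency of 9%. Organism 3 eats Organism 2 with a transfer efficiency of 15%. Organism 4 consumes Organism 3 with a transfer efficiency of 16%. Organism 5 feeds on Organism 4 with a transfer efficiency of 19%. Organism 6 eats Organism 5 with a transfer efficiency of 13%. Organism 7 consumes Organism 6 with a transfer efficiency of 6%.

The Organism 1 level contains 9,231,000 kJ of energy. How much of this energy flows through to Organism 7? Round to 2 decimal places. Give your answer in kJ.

Organism 2: 9231000 × 0.09 = 830790 kJ
Organism 3: 830790 × 0.15 = 124618.5 kJ
Organism 4: 124618.5 × 0.16 = 19938.96 kJ
Organism 5: 19938.96 × 0.19 = 3788.4024 kJ
Organism 6: 3788.4024 × 0.13 = 492.492312 kJ
Organism 7: 492.492312 × 0.06 = 29.54953872 kJ

29.55 kJ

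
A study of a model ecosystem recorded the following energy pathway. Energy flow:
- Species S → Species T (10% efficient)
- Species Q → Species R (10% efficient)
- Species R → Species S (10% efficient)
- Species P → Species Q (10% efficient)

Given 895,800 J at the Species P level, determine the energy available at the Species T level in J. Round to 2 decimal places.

Species Q: 895800 × 0.1 = 89580 J
Species R: 89580 × 0.1 = 8958 J
Species S: 8958 × 0.1 = 895.8 J
Species T: 895.8 × 0.1 = 89.58 J

89.58 J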